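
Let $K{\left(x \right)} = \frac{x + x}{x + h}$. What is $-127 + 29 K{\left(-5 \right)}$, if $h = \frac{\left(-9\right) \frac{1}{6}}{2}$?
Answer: $- \frac{1761}{23} \approx -76.565$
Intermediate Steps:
$h = - \frac{3}{4}$ ($h = \left(-9\right) \frac{1}{6} \cdot \frac{1}{2} = \left(- \frac{3}{2}\right) \frac{1}{2} = - \frac{3}{4} \approx -0.75$)
$K{\left(x \right)} = \frac{2 x}{- \frac{3}{4} + x}$ ($K{\left(x \right)} = \frac{x + x}{x - \frac{3}{4}} = \frac{2 x}{- \frac{3}{4} + x}$)
$-127 + 29 K{\left(-5 \right)} = -127 + 29 \cdot 8 \left(-5\right) \frac{1}{-3 + 4 \left(-5\right)} = -127 + 29 \cdot 8 \left(-5\right) \frac{1}{-3 - 20} = -127 + 29 \cdot 8 \left(-5\right) \frac{1}{-23} = -127 + 29 \cdot 8 \left(-5\right) \left(- \frac{1}{23}\right) = -127 + 29 \cdot \frac{40}{23} = -127 + \frac{1160}{23} = - \frac{1761}{23}$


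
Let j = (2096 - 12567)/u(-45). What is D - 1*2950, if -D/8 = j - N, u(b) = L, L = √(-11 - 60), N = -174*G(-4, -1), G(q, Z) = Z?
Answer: -1558 - 83768*I*√71/71 ≈ -1558.0 - 9941.4*I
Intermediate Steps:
N = 174 (N = -174*(-1) = 174)
L = I*√71 (L = √(-71) = I*√71 ≈ 8.4261*I)
u(b) = I*√71
j = 10471*I*√71/71 (j = (2096 - 12567)/((I*√71)) = -(-10471)*I*√71/71 = 10471*I*√71/71 ≈ 1242.7*I)
D = 1392 - 83768*I*√71/71 (D = -8*(10471*I*√71/71 - 1*174) = -8*(10471*I*√71/71 - 174) = -8*(-174 + 10471*I*√71/71) = 1392 - 83768*I*√71/71 ≈ 1392.0 - 9941.4*I)
D - 1*2950 = (1392 - 83768*I*√71/71) - 1*2950 = (1392 - 83768*I*√71/71) - 2950 = -1558 - 83768*I*√71/71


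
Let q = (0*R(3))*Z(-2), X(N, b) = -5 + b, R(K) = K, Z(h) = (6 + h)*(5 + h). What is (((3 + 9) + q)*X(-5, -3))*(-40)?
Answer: 3840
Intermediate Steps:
Z(h) = (5 + h)*(6 + h)
q = 0 (q = (0*3)*(30 + (-2)**2 + 11*(-2)) = 0*(30 + 4 - 22) = 0*12 = 0)
(((3 + 9) + q)*X(-5, -3))*(-40) = (((3 + 9) + 0)*(-5 - 3))*(-40) = ((12 + 0)*(-8))*(-40) = (12*(-8))*(-40) = -96*(-40) = 3840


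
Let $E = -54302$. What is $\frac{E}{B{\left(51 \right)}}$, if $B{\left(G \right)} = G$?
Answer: $- \frac{54302}{51} \approx -1064.7$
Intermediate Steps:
$\frac{E}{B{\left(51 \right)}} = - \frac{54302}{51}$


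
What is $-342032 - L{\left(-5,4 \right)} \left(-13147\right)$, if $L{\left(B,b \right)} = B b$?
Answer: $-604972$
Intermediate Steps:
$-342032 - L{\left(-5,4 \right)} \left(-13147\right) = -342032 - \left(-5\right) 4 \left(-13147\right) = -342032 - \left(-20\right) \left(-13147\right) = -342032 - 262940 = -604972$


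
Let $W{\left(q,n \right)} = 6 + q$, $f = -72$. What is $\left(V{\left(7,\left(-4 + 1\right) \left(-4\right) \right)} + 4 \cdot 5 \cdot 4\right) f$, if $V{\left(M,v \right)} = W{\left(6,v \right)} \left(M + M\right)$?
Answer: $-17856$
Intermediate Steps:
$V{\left(M,v \right)} = 24 M$ ($V{\left(M,v \right)} = \left(6 + 6\right) \left(M + M\right) = 12 \cdot 2 M = 24 M$)
$\left(V{\left(7,\left(-4 + 1\right) \left(-4\right) \right)} + 4 \cdot 5 \cdot 4\right) f = \left(24 \cdot 7 + 4 \cdot 5 \cdot 4\right) \left(-72\right) = \left(168 + 20 \cdot 4\right) \left(-72\right) = \left(168 + 80\right) \left(-72\right) = 248 \left(-72\right) = -17856$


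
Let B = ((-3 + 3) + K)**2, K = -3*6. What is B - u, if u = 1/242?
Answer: 78407/242 ≈ 324.00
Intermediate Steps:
K = -18
u = 1/242 ≈ 0.0041322
B = 324 (B = ((-3 + 3) - 18)**2 = (0 - 18)**2 = (-18)**2 = 324)
B - u = 324 - 1*1/242 = 324 - 1/242 = 78407/242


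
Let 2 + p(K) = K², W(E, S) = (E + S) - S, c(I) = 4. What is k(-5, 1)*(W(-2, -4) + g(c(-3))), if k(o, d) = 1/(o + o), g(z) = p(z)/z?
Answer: -3/20 ≈ -0.15000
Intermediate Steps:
W(E, S) = E
p(K) = -2 + K²
g(z) = (-2 + z²)/z
k(o, d) = 1/(2*o)
k(-5, 1)*(W(-2, -4) + g(c(-3))) = ((½)/(-5))*(-2 + (4 - 2/4)) = ((½)*(-⅕))*(-2 + (4 - 2*¼)) = -(-2 + (4 - ½))/10 = -(-2 + 7/2)/10 = -⅒*3/2 = -3/20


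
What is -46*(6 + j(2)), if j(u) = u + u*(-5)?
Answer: 92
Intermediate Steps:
j(u) = -4*u (j(u) = u - 5*u = -4*u)
-46*(6 + j(2)) = -46*(6 - 4*2) = -46*(6 - 8) = -46*(-2) = 92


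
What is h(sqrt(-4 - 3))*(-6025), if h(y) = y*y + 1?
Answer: 36150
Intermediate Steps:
h(y) = 1 + y**2 (h(y) = y**2 + 1 = 1 + y**2)
h(sqrt(-4 - 3))*(-6025) = (1 + (sqrt(-4 - 3))**2)*(-6025) = (1 + (sqrt(-7))**2)*(-6025) = (1 + (I*sqrt(7))**2)*(-6025) = (1 - 7)*(-6025) = -6*(-6025) = 36150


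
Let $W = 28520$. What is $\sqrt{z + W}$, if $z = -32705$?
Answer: $3 i \sqrt{465} \approx 64.692 i$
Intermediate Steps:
$\sqrt{z + W} = \sqrt{-32705 + 28520} = \sqrt{-4185} = 3 i \sqrt{465}$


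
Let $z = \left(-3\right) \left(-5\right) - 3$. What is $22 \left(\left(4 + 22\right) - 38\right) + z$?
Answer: $-252$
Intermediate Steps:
$z = 12$ ($z = 15 - 3 = 12$)
$22 \left(\left(4 + 22\right) - 38\right) + z = 22 \left(\left(4 + 22\right) - 38\right) + 12 = 22 \left(26 - 38\right) + 12 = 22 \left(-12\right) + 12 = -264 + 12 = -252$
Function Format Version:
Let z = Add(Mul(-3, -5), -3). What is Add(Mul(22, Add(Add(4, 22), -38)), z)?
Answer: -252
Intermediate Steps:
z = 12 (z = Add(15, -3) = 12)
Add(Mul(22, Add(Add(4, 22), -38)), z) = Add(Mul(22, Add(Add(4, 22), -38)), 12) = Add(Mul(22, Add(26, -38)), 12) = Add(Mul(22, -12), 12) = Add(-264, 12) = -252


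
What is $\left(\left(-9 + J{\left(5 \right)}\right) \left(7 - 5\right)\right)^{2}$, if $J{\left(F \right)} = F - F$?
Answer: $324$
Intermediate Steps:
$J{\left(F \right)} = 0$
$\left(\left(-9 + J{\left(5 \right)}\right) \left(7 - 5\right)\right)^{2} = \left(\left(-9 + 0\right) \left(7 - 5\right)\right)^{2} = \left(\left(-9\right) 2\right)^{2} = \left(-18\right)^{2} = 324$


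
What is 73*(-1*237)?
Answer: -17301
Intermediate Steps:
73*(-1*237) = 73*(-237) = -17301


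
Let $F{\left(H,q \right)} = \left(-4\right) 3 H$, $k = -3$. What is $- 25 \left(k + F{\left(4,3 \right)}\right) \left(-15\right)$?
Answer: $-19125$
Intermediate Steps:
$F{\left(H,q \right)} = - 12 H$
$- 25 \left(k + F{\left(4,3 \right)}\right) \left(-15\right) = - 25 \left(-3 - 48\right) \left(-15\right) = \left(-25\right) \left(-51\right) \left(-15\right) = 1275 \left(-15\right) = -19125$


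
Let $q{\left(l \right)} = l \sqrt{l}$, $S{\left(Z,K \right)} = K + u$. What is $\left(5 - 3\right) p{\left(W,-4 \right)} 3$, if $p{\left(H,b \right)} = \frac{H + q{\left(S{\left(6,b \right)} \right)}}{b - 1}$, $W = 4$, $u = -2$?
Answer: $- \frac{24}{5} + \frac{36 i \sqrt{6}}{5} \approx -4.8 + 17.636 i$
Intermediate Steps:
$S{\left(Z,K \right)} = -2 + K$ ($S{\left(Z,K \right)} = K - 2 = -2 + K$)
$q{\left(l \right)} = l^{\frac{3}{2}}$
$p{\left(H,b \right)} = \frac{H + \left(-2 + b\right)^{\frac{3}{2}}}{-1 + b}$ ($p{\left(H,b \right)} = \frac{H + \left(-2 + b\right)^{\frac{3}{2}}}{b - 1} = \frac{H + \left(-2 + b\right)^{\frac{3}{2}}}{-1 + b}$)
$\left(5 - 3\right) p{\left(W,-4 \right)} 3 = \left(5 - 3\right) \frac{4 + \left(-2 - 4\right)^{\frac{3}{2}}}{-1 - 4} \cdot 3 = 2 \frac{4 + \left(-6\right)^{\frac{3}{2}}}{-5} \cdot 3 = 2 \left(- \frac{4 - 6 i \sqrt{6}}{5}\right) 3 = 2 \left(- \frac{4}{5} + \frac{6 i \sqrt{6}}{5}\right) 3 = \left(- \frac{8}{5} + \frac{12 i \sqrt{6}}{5}\right) 3 = - \frac{24}{5} + \frac{36 i \sqrt{6}}{5}$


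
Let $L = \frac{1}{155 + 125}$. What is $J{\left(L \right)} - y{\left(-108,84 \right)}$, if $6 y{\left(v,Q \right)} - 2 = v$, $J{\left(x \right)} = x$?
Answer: $\frac{14843}{840} \approx 17.67$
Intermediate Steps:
$L = \frac{1}{280} \approx 0.0035714$
$y{\left(v,Q \right)} = \frac{1}{3} + \frac{v}{6}$
$J{\left(L \right)} - y{\left(-108,84 \right)} = \frac{1}{280} - \left(\frac{1}{3} + \frac{1}{6} \left(-108\right)\right) = \frac{1}{280} - \left(\frac{1}{3} - 18\right) = \frac{1}{280} - - \frac{53}{3} = \frac{1}{280} + \frac{53}{3} = \frac{14843}{840}$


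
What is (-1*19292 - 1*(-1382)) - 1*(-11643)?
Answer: -6267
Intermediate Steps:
(-1*19292 - 1*(-1382)) - 1*(-11643) = (-19292 + 1382) + 11643 = -17910 + 11643 = -6267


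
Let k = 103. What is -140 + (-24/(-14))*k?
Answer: 256/7 ≈ 36.571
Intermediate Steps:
-140 + (-24/(-14))*k = -140 - 24/(-14)*103 = -140 - 24*(-1/14)*103 = -140 + (12/7)*103 = -140 + 1236/7 = 256/7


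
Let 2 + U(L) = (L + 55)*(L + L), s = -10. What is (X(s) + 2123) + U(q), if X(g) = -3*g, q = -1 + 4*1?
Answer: 2499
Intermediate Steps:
q = 3 (q = -1 + 4 = 3)
U(L) = -2 + 2*L*(55 + L) (U(L) = -2 + (L + 55)*(L + L) = -2 + (55 + L)*(2*L) = -2 + 2*L*(55 + L))
(X(s) + 2123) + U(q) = (-3*(-10) + 2123) + (-2 + 2*3² + 110*3) = (30 + 2123) + (-2 + 2*9 + 330) = 2153 + (-2 + 18 + 330) = 2153 + 346 = 2499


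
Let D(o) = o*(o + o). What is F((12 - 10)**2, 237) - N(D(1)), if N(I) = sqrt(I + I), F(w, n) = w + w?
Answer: 6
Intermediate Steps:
F(w, n) = 2*w
D(o) = 2*o**2 (D(o) = o*(2*o) = 2*o**2)
N(I) = sqrt(2)*sqrt(I) (N(I) = sqrt(2*I) = sqrt(2)*sqrt(I))
F((12 - 10)**2, 237) - N(D(1)) = 2*(12 - 10)**2 - sqrt(2)*sqrt(2*1**2) = 2*2**2 - sqrt(2)*sqrt(2*1) = 2*4 - sqrt(2)*sqrt(2) = 8 - 1*2 = 8 - 2 = 6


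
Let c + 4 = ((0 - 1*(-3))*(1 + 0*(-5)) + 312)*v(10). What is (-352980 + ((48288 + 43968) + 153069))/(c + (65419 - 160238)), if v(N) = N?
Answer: 107655/91673 ≈ 1.1743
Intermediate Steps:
c = 3146 (c = -4 + ((0 - 1*(-3))*(1 + 0*(-5)) + 312)*10 = -4 + ((0 + 3)*(1 + 0) + 312)*10 = -4 + (3*1 + 312)*10 = -4 + (3 + 312)*10 = -4 + 315*10 = -4 + 3150 = 3146)
(-352980 + ((48288 + 43968) + 153069))/(c + (65419 - 160238)) = (-352980 + ((48288 + 43968) + 153069))/(3146 + (65419 - 160238)) = (-352980 + (92256 + 153069))/(3146 - 94819) = (-352980 + 245325)/(-91673) = -107655*(-1/91673) = 107655/91673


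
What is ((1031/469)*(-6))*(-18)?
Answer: 111348/469 ≈ 237.42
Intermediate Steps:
((1031/469)*(-6))*(-18) = -6186/469*(-18) = 111348/469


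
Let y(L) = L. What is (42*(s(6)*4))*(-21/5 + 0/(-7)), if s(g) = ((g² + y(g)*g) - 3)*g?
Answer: -1460592/5 ≈ -2.9212e+5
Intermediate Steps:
s(g) = g*(-3 + 2*g²) (s(g) = ((g² + g*g) - 3)*g = ((g² + g²) - 3)*g = (2*g² - 3)*g = (-3 + 2*g²)*g = g*(-3 + 2*g²))
(42*(s(6)*4))*(-21/5 + 0/(-7)) = (42*((6*(-3 + 2*6²))*4))*(-21/5 + 0/(-7)) = (42*((6*(-3 + 2*36))*4))*(-21*⅕ + 0*(-⅐)) = (42*((6*(-3 + 72))*4))*(-21/5 + 0) = (42*((6*69)*4))*(-21/5) = (42*(414*4))*(-21/5) = (42*1656)*(-21/5) = 69552*(-21/5) = -1460592/5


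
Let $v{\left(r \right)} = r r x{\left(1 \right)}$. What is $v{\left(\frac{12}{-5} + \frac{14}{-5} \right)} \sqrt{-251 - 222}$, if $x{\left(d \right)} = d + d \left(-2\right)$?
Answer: $- \frac{676 i \sqrt{473}}{25} \approx - 588.08 i$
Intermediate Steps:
$x{\left(d \right)} = - d$ ($x{\left(d \right)} = d - 2 d = - d$)
$v{\left(r \right)} = - r^{2}$ ($v{\left(r \right)} = r r \left(\left(-1\right) 1\right) = r^{2} \left(-1\right) = - r^{2}$)
$v{\left(\frac{12}{-5} + \frac{14}{-5} \right)} \sqrt{-251 - 222} = - \left(\frac{12}{-5} + \frac{14}{-5}\right)^{2} \sqrt{-251 - 222} = - \left(12 \left(- \frac{1}{5}\right) + 14 \left(- \frac{1}{5}\right)\right)^{2} \sqrt{-251 - 222} = - \left(- \frac{12}{5} - \frac{14}{5}\right)^{2} \sqrt{-473} = - \left(- \frac{26}{5}\right)^{2} i \sqrt{473} = \left(-1\right) \frac{676}{25} i \sqrt{473} = - \frac{676 i \sqrt{473}}{25}$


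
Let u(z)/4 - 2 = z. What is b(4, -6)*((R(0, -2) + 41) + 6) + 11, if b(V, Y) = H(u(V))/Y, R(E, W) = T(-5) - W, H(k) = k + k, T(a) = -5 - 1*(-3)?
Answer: -365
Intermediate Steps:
T(a) = -2 (T(a) = -5 + 3 = -2)
u(z) = 8 + 4*z
H(k) = 2*k
R(E, W) = -2 - W
b(V, Y) = (16 + 8*V)/Y (b(V, Y) = (2*(8 + 4*V))/Y = (16 + 8*V)/Y)
b(4, -6)*((R(0, -2) + 41) + 6) + 11 = (8*(2 + 4)/(-6))*(((-2 - 1*(-2)) + 41) + 6) + 11 = (8*(-⅙)*6)*(((-2 + 2) + 41) + 6) + 11 = -8*((0 + 41) + 6) + 11 = -8*(41 + 6) + 11 = -8*47 + 11 = -376 + 11 = -365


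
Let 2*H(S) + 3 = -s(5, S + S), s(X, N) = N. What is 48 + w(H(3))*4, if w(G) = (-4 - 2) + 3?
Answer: 36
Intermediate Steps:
H(S) = -3/2 - S (H(S) = -3/2 + (-(S + S))/2 = -3/2 + (-2*S)/2 = -3/2 - S)
w(G) = -3 (w(G) = -6 + 3 = -3)
48 + w(H(3))*4 = 48 - 3*4 = 48 - 12 = 36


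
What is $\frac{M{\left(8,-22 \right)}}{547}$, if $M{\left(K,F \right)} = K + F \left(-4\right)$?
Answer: $\frac{96}{547} \approx 0.1755$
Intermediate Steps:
$M{\left(K,F \right)} = K - 4 F$
$\frac{M{\left(8,-22 \right)}}{547} = \frac{8 - -88}{547} = \left(8 + 88\right) \frac{1}{547} = 96 \cdot \frac{1}{547} = \frac{96}{547}$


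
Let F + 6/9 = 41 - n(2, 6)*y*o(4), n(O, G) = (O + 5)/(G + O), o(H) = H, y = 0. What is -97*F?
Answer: -11737/3 ≈ -3912.3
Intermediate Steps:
n(O, G) = (5 + O)/(G + O)
F = 121/3 (F = -⅔ + (41 - ((5 + 2)/(6 + 2))*0*4) = -⅔ + (41 - (7/8)*0*4) = -⅔ + (41 - 0*4) = -⅔ + (41 - 1*0) = -⅔ + (41 + 0) = -⅔ + 41 = 121/3 ≈ 40.333)
-97*F = -97*121/3 = -11737/3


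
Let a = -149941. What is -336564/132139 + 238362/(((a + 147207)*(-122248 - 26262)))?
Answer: -68311176089721/26825957270630 ≈ -2.5465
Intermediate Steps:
-336564/132139 + 238362/(((a + 147207)*(-122248 - 26262))) = -336564/132139 + 238362/(((-149941 + 147207)*(-122248 - 26262))) = -336564*1/132139 + 238362/((-2734*(-148510))) = -336564/132139 + 238362/406026340 = -336564/132139 + 238362*(1/406026340) = -336564/132139 + 119181/203013170 = -68311176089721/26825957270630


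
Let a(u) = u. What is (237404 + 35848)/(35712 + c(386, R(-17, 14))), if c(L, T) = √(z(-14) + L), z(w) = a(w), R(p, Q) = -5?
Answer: 26232192/3428351 - 45542*√93/106278881 ≈ 7.6474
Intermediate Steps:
z(w) = w
c(L, T) = √(-14 + L)
(237404 + 35848)/(35712 + c(386, R(-17, 14))) = (237404 + 35848)/(35712 + √(-14 + 386)) = 273252/(35712 + √372) = 273252/(35712 + 2*√93)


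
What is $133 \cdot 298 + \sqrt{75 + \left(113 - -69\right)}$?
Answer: $39634 + \sqrt{257} \approx 39650.0$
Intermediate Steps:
$133 \cdot 298 + \sqrt{75 + \left(113 - -69\right)} = 39634 + \sqrt{75 + \left(113 + 69\right)} = 39634 + \sqrt{75 + 182} = 39634 + \sqrt{257}$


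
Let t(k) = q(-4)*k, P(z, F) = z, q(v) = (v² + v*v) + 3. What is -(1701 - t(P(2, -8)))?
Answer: -1631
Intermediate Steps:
q(v) = 3 + 2*v² (q(v) = (v² + v²) + 3 = 2*v² + 3 = 3 + 2*v²)
t(k) = 35*k (t(k) = (3 + 2*(-4)²)*k = (3 + 2*16)*k = (3 + 32)*k = 35*k)
-(1701 - t(P(2, -8))) = -(1701 - 35*2) = -(1701 - 1*70) = -(1701 - 70) = -1*1631 = -1631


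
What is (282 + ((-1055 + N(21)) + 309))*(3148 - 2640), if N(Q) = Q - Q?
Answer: -235712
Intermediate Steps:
N(Q) = 0
(282 + ((-1055 + N(21)) + 309))*(3148 - 2640) = (282 + ((-1055 + 0) + 309))*(3148 - 2640) = (282 + (-1055 + 309))*508 = (282 - 746)*508 = -464*508 = -235712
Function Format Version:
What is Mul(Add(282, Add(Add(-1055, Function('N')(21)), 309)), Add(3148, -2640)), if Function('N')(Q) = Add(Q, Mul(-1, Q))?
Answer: -235712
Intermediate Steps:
Function('N')(Q) = 0
Mul(Add(282, Add(Add(-1055, Function('N')(21)), 309)), Add(3148, -2640)) = Mul(Add(282, Add(Add(-1055, 0), 309)), Add(3148, -2640)) = Mul(Add(282, Add(-1055, 309)), 508) = Mul(Add(282, -746), 508) = Mul(-464, 508) = -235712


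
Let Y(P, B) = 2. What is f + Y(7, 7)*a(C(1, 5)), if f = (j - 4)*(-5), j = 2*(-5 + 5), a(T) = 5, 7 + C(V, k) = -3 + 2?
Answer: 30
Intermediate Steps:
C(V, k) = -8 (C(V, k) = -7 + (-3 + 2) = -7 - 1 = -8)
j = 0 (j = 2*0 = 0)
f = 20 (f = (0 - 4)*(-5) = -4*(-5) = 20)
f + Y(7, 7)*a(C(1, 5)) = 20 + 2*5 = 20 + 10 = 30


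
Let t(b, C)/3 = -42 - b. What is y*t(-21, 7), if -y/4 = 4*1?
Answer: 1008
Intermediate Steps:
t(b, C) = -126 - 3*b (t(b, C) = 3*(-42 - b) = -126 - 3*b)
y = -16 ≈ -16.000
y*t(-21, 7) = -16*(-126 - 3*(-21)) = -16*(-126 + 63) = -16*(-63) = 1008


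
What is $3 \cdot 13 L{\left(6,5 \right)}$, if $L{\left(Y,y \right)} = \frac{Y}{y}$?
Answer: $\frac{234}{5} \approx 46.8$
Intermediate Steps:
$3 \cdot 13 L{\left(6,5 \right)} = 3 \cdot 13 \cdot \frac{6}{5} = 39 \cdot 6 \cdot \frac{1}{5} = 39 \cdot \frac{6}{5} = \frac{234}{5}$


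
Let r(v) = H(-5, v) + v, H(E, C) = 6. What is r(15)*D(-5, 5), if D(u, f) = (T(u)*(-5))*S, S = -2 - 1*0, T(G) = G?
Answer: -1050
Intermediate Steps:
r(v) = 6 + v
S = -2 (S = -2 + 0 = -2)
D(u, f) = 10*u (D(u, f) = (u*(-5))*(-2) = -5*u*(-2) = 10*u)
r(15)*D(-5, 5) = (6 + 15)*(10*(-5)) = 21*(-50) = -1050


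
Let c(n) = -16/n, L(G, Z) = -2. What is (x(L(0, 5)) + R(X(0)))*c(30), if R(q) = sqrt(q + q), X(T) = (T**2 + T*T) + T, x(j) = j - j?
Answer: 0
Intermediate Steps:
x(j) = 0
X(T) = T + 2*T**2 (X(T) = (T**2 + T**2) + T = 2*T**2 + T = T + 2*T**2)
R(q) = sqrt(2)*sqrt(q) (R(q) = sqrt(2*q) = sqrt(2)*sqrt(q))
(x(L(0, 5)) + R(X(0)))*c(30) = (0 + sqrt(2)*sqrt(0*(1 + 2*0)))*(-16/30) = (0 + sqrt(2)*sqrt(0*(1 + 0)))*(-16*1/30) = (0 + sqrt(2)*sqrt(0*1))*(-8/15) = (0 + sqrt(2)*sqrt(0))*(-8/15) = (0 + sqrt(2)*0)*(-8/15) = (0 + 0)*(-8/15) = 0*(-8/15) = 0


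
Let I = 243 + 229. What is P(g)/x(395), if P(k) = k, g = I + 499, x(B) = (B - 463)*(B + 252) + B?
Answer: -971/43601 ≈ -0.022270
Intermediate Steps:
I = 472
x(B) = B + (-463 + B)*(252 + B) (x(B) = (-463 + B)*(252 + B) + B = B + (-463 + B)*(252 + B))
g = 971 (g = 472 + 499 = 971)
P(g)/x(395) = 971/(-116676 + 395² - 210*395) = 971/(-116676 + 156025 - 82950) = 971/(-43601) = 971*(-1/43601) = -971/43601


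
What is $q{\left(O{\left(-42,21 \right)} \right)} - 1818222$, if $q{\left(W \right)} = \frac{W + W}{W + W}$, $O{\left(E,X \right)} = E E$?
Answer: $-1818221$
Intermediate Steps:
$O{\left(E,X \right)} = E^{2}$
$q{\left(W \right)} = 1$ ($q{\left(W \right)} = \frac{2 W}{2 W} = 2 W \frac{1}{2 W} = 1$)
$q{\left(O{\left(-42,21 \right)} \right)} - 1818222 = 1 - 1818222 = -1818221$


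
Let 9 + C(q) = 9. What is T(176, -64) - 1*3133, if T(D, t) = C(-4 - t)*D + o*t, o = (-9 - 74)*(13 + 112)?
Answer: 660867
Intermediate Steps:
C(q) = 0 (C(q) = -9 + 9 = 0)
o = -10375 (o = -83*125 = -10375)
T(D, t) = -10375*t (T(D, t) = 0*D - 10375*t = 0 - 10375*t = -10375*t)
T(176, -64) - 1*3133 = -10375*(-64) - 1*3133 = 664000 - 3133 = 660867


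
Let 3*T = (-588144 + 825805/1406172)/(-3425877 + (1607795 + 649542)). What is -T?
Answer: -827030798963/4929504686640 ≈ -0.16777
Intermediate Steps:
T = 827030798963/4929504686640 (T = ((-588144 + 825805/1406172)/(-3425877 + (1607795 + 649542)))/3 = ((-588144 + 825805*(1/1406172))/(-3425877 + 2257337))/3 = ((-588144 + 825805/1406172)/(-1168540))/3 = (-827030798963/1406172*(-1/1168540))/3 = (⅓)*(827030798963/1643168228880) = 827030798963/4929504686640 ≈ 0.16777)
-T = -1*827030798963/4929504686640 = -827030798963/4929504686640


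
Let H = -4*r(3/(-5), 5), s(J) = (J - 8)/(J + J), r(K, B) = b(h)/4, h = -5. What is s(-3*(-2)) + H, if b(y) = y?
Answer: 29/6 ≈ 4.8333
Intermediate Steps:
r(K, B) = -5/4
s(J) = (-8 + J)/(2*J) (s(J) = (-8 + J)/((2*J)) = (-8 + J)*(1/(2*J)) = (-8 + J)/(2*J))
H = 5 (H = -4*(-5/4) = 5)
s(-3*(-2)) + H = (-8 - 3*(-2))/(2*((-3*(-2)))) + 5 = (½)*(-8 + 6)/6 + 5 = (½)*(⅙)*(-2) + 5 = -⅙ + 5 = 29/6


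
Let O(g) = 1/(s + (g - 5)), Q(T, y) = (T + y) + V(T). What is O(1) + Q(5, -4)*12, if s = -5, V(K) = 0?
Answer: 107/9 ≈ 11.889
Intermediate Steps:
Q(T, y) = T + y (Q(T, y) = (T + y) + 0 = T + y)
O(g) = 1/(-10 + g) (O(g) = 1/(-5 + (g - 5)) = 1/(-5 + (-5 + g)) = 1/(-10 + g))
O(1) + Q(5, -4)*12 = 1/(-10 + 1) + (5 - 4)*12 = 1/(-9) + 1*12 = -1/9 + 12 = 107/9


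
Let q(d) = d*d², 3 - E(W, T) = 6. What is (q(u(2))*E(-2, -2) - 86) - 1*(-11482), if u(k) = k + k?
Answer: 11204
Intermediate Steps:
u(k) = 2*k
E(W, T) = -3 (E(W, T) = 3 - 1*6 = 3 - 6 = -3)
q(d) = d³
(q(u(2))*E(-2, -2) - 86) - 1*(-11482) = ((2*2)³*(-3) - 86) - 1*(-11482) = (4³*(-3) - 86) + 11482 = (64*(-3) - 86) + 11482 = (-192 - 86) + 11482 = -278 + 11482 = 11204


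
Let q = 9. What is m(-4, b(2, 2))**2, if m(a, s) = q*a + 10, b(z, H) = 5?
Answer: 676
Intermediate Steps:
m(a, s) = 10 + 9*a (m(a, s) = 9*a + 10 = 10 + 9*a)
m(-4, b(2, 2))**2 = (10 + 9*(-4))**2 = (10 - 36)**2 = (-26)**2 = 676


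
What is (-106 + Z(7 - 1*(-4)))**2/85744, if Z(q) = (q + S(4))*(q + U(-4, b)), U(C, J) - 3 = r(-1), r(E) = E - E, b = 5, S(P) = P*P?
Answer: 4624/5359 ≈ 0.86285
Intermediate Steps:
S(P) = P**2
r(E) = 0
U(C, J) = 3 (U(C, J) = 3 + 0 = 3)
Z(q) = (3 + q)*(16 + q) (Z(q) = (q + 4**2)*(q + 3) = (q + 16)*(3 + q) = (16 + q)*(3 + q) = (3 + q)*(16 + q))
(-106 + Z(7 - 1*(-4)))**2/85744 = (-106 + (48 + (7 - 1*(-4))**2 + 19*(7 - 1*(-4))))**2/85744 = (-106 + (48 + (7 + 4)**2 + 19*(7 + 4)))**2*(1/85744) = (-106 + (48 + 11**2 + 19*11))**2*(1/85744) = (-106 + (48 + 121 + 209))**2*(1/85744) = (-106 + 378)**2*(1/85744) = 272**2*(1/85744) = 73984*(1/85744) = 4624/5359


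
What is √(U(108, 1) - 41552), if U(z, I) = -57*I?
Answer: I*√41609 ≈ 203.98*I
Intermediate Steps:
√(U(108, 1) - 41552) = √(-57*1 - 41552) = √(-57 - 41552) = √(-41609) = I*√41609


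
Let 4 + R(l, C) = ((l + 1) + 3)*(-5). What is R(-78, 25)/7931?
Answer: 366/7931 ≈ 0.046148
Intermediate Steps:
R(l, C) = -24 - 5*l (R(l, C) = -4 + ((l + 1) + 3)*(-5) = -4 + ((1 + l) + 3)*(-5) = -4 + (4 + l)*(-5) = -4 + (-20 - 5*l) = -24 - 5*l)
R(-78, 25)/7931 = (-24 - 5*(-78))/7931 = (-24 + 390)*(1/7931) = 366*(1/7931) = 366/7931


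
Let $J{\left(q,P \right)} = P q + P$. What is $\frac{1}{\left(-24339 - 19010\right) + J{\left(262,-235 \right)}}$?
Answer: $- \frac{1}{105154} \approx -9.5099 \cdot 10^{-6}$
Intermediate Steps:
$J{\left(q,P \right)} = P + P q$
$\frac{1}{\left(-24339 - 19010\right) + J{\left(262,-235 \right)}} = \frac{1}{\left(-24339 - 19010\right) - 235 \left(1 + 262\right)} = \frac{1}{-43349 - 61805} = \frac{1}{-105154} = - \frac{1}{105154}$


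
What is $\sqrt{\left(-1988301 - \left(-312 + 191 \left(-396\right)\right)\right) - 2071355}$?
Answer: $2 i \sqrt{995927} \approx 1995.9 i$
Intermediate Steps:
$\sqrt{\left(-1988301 - \left(-312 + 191 \left(-396\right)\right)\right) - 2071355} = \sqrt{\left(-1988301 - \left(-312 - 75636\right)\right) - 2071355} = \sqrt{\left(-1988301 - -75948\right) - 2071355} = \sqrt{\left(-1988301 + 75948\right) - 2071355} = \sqrt{-1912353 - 2071355} = \sqrt{-3983708} = 2 i \sqrt{995927}$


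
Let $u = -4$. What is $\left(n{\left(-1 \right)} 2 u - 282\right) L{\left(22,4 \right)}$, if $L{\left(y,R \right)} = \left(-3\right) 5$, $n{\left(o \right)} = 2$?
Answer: $4470$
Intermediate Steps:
$L{\left(y,R \right)} = -15$
$\left(n{\left(-1 \right)} 2 u - 282\right) L{\left(22,4 \right)} = \left(2 \cdot 2 \left(-4\right) - 282\right) \left(-15\right) = \left(4 \left(-4\right) - 282\right) \left(-15\right) = \left(-16 - 282\right) \left(-15\right) = \left(-298\right) \left(-15\right) = 4470$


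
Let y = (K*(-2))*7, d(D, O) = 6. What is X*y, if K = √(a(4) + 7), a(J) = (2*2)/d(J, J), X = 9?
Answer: -42*√69 ≈ -348.88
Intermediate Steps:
a(J) = ⅔ (a(J) = (2*2)/6 = 4*(⅙) = ⅔)
K = √69/3 (K = √(⅔ + 7) = √(23/3) = √69/3 ≈ 2.7689)
y = -14*√69/3 (y = ((√69/3)*(-2))*7 = -2*√69/3*7 = -14*√69/3 ≈ -38.764)
X*y = 9*(-14*√69/3) = -42*√69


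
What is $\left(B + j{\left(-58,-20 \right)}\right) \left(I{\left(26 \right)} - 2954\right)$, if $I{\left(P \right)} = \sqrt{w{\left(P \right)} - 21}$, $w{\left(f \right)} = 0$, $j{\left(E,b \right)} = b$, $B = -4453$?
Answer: $13213242 - 4473 i \sqrt{21} \approx 1.3213 \cdot 10^{7} - 20498.0 i$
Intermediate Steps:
$I{\left(P \right)} = i \sqrt{21}$ ($I{\left(P \right)} = \sqrt{0 - 21} = \sqrt{-21} = i \sqrt{21}$)
$\left(B + j{\left(-58,-20 \right)}\right) \left(I{\left(26 \right)} - 2954\right) = \left(-4453 - 20\right) \left(i \sqrt{21} - 2954\right) = - 4473 \left(-2954 + i \sqrt{21}\right) = 13213242 - 4473 i \sqrt{21}$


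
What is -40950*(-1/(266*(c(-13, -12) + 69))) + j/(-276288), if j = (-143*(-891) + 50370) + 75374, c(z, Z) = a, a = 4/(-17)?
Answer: 8115550673/6136632768 ≈ 1.3225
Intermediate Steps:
a = -4/17 (a = 4*(-1/17) = -4/17 ≈ -0.23529)
c(z, Z) = -4/17
j = 253157 (j = (127413 + 50370) + 75374 = 177783 + 75374 = 253157)
-40950*(-1/(266*(c(-13, -12) + 69))) + j/(-276288) = -40950*(-1/(266*(-4/17 + 69))) + 253157/(-276288) = -40950/((1169/17)*(-266)) + 253157*(-1/276288) = -40950/(-310954/17) - 253157/276288 = -40950*(-17/310954) - 253157/276288 = 49725/22211 - 253157/276288 = 8115550673/6136632768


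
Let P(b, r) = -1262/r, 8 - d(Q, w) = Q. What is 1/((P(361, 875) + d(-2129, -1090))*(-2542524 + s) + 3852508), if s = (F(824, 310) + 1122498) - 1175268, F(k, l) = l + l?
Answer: -875/4845070622662 ≈ -1.8060e-10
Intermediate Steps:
d(Q, w) = 8 - Q
F(k, l) = 2*l
s = -52150 (s = (2*310 + 1122498) - 1175268 = (620 + 1122498) - 1175268 = 1123118 - 1175268 = -52150)
1/((P(361, 875) + d(-2129, -1090))*(-2542524 + s) + 3852508) = 1/((-1262/875 + (8 - 1*(-2129)))*(-2542524 - 52150) + 3852508) = 1/((-1262*1/875 + (8 + 2129))*(-2594674) + 3852508) = 1/((-1262/875 + 2137)*(-2594674) + 3852508) = 1/((1868613/875)*(-2594674) + 3852508) = 1/(-4848441567162/875 + 3852508) = 1/(-4845070622662/875) = -875/4845070622662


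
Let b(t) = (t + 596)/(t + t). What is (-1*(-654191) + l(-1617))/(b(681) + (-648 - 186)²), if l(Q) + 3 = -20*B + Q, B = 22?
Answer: 888202422/947348549 ≈ 0.93757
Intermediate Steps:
l(Q) = -443 + Q (l(Q) = -3 + (-20*22 + Q) = -3 + (-440 + Q) = -443 + Q)
b(t) = (596 + t)/(2*t) (b(t) = (596 + t)/((2*t)) = (596 + t)*(1/(2*t)) = (596 + t)/(2*t))
(-1*(-654191) + l(-1617))/(b(681) + (-648 - 186)²) = (-1*(-654191) + (-443 - 1617))/((½)*(596 + 681)/681 + (-648 - 186)²) = (654191 - 2060)/((½)*(1/681)*1277 + (-834)²) = 652131/(1277/1362 + 695556) = 652131/(947348549/1362) = 652131*(1362/947348549) = 888202422/947348549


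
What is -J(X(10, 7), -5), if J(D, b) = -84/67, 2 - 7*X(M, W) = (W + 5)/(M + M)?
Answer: 84/67 ≈ 1.2537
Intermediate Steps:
X(M, W) = 2/7 - (5 + W)/(14*M) (X(M, W) = 2/7 - (W + 5)/(7*(M + M)) = 2/7 - (5 + W)/(7*(2*M)) = 2/7 - (5 + W)*1/(2*M)/7 = 2/7 - (5 + W)/(14*M))
J(D, b) = -84/67 (J(D, b) = -84*1/67 = -84/67)
-J(X(10, 7), -5) = -1*(-84/67) = 84/67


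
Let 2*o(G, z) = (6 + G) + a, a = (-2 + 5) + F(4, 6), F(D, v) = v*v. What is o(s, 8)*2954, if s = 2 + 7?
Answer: 79758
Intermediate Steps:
s = 9
F(D, v) = v**2
a = 39 (a = (-2 + 5) + 6**2 = 3 + 36 = 39)
o(G, z) = 45/2 + G/2 (o(G, z) = ((6 + G) + 39)/2 = (45 + G)/2 = 45/2 + G/2)
o(s, 8)*2954 = (45/2 + (1/2)*9)*2954 = (45/2 + 9/2)*2954 = 27*2954 = 79758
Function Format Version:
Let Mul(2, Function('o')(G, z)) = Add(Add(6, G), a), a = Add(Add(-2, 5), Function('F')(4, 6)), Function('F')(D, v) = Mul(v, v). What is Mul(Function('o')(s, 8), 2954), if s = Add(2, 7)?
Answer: 79758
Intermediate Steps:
s = 9
Function('F')(D, v) = Pow(v, 2)
a = 39 (a = Add(Add(-2, 5), Pow(6, 2)) = Add(3, 36) = 39)
Function('o')(G, z) = Add(Rational(45, 2), Mul(Rational(1, 2), G)) (Function('o')(G, z) = Mul(Rational(1, 2), Add(Add(6, G), 39)) = Mul(Rational(1, 2), Add(45, G)) = Add(Rational(45, 2), Mul(Rational(1, 2), G)))
Mul(Function('o')(s, 8), 2954) = Mul(Add(Rational(45, 2), Mul(Rational(1, 2), 9)), 2954) = Mul(Add(Rational(45, 2), Rational(9, 2)), 2954) = Mul(27, 2954) = 79758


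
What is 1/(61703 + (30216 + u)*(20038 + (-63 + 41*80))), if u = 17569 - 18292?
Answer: 1/685921418 ≈ 1.4579e-9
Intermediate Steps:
u = -723
1/(61703 + (30216 + u)*(20038 + (-63 + 41*80))) = 1/(61703 + (30216 - 723)*(20038 + (-63 + 41*80))) = 1/(61703 + 29493*(20038 + (-63 + 3280))) = 1/(61703 + 29493*(20038 + 3217)) = 1/(61703 + 29493*23255) = 1/(61703 + 685859715) = 1/685921418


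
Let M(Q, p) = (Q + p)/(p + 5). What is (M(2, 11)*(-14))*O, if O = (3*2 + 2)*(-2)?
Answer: 182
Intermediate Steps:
M(Q, p) = (Q + p)/(5 + p)
O = -16 (O = (6 + 2)*(-2) = 8*(-2) = -16)
(M(2, 11)*(-14))*O = (((2 + 11)/(5 + 11))*(-14))*(-16) = ((13/16)*(-14))*(-16) = -91/8*(-16) = 182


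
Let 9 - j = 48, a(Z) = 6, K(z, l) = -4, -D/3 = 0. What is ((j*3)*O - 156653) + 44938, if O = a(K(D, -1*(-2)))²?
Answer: -115927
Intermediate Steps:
D = 0 (D = -3*0 = 0)
j = -39 (j = 9 - 1*48 = 9 - 48 = -39)
O = 36 (O = 6² = 36)
((j*3)*O - 156653) + 44938 = (-39*3*36 - 156653) + 44938 = (-117*36 - 156653) + 44938 = (-4212 - 156653) + 44938 = -160865 + 44938 = -115927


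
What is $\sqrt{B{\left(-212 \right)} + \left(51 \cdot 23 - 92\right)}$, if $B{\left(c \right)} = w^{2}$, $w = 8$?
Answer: $\sqrt{1145} \approx 33.838$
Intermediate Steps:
$B{\left(c \right)} = 64$ ($B{\left(c \right)} = 8^{2} = 64$)
$\sqrt{B{\left(-212 \right)} + \left(51 \cdot 23 - 92\right)} = \sqrt{64 + \left(51 \cdot 23 - 92\right)} = \sqrt{64 + \left(1173 - 92\right)} = \sqrt{64 + 1081} = \sqrt{1145}$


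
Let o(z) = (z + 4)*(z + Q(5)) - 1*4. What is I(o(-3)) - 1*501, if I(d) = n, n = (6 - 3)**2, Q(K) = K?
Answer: -492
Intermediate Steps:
n = 9 (n = 3**2 = 9)
o(z) = -4 + (4 + z)*(5 + z) (o(z) = (z + 4)*(z + 5) - 1*4 = (4 + z)*(5 + z) - 4 = -4 + (4 + z)*(5 + z))
I(d) = 9
I(o(-3)) - 1*501 = 9 - 1*501 = 9 - 501 = -492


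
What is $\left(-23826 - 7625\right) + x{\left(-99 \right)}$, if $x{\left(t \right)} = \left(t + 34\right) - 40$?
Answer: $-31556$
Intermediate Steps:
$x{\left(t \right)} = -6 + t$ ($x{\left(t \right)} = \left(34 + t\right) - 40 = -6 + t$)
$\left(-23826 - 7625\right) + x{\left(-99 \right)} = \left(-23826 - 7625\right) - 105 = -31451 - 105 = -31556$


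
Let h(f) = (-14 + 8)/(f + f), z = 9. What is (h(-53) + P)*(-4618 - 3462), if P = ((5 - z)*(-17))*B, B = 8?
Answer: -232986800/53 ≈ -4.3960e+6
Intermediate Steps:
h(f) = -3/f (h(f) = -6*1/(2*f) = -3/f)
P = 544 (P = ((5 - 1*9)*(-17))*8 = ((5 - 9)*(-17))*8 = -4*(-17)*8 = 68*8 = 544)
(h(-53) + P)*(-4618 - 3462) = (-3/(-53) + 544)*(-4618 - 3462) = (-3*(-1/53) + 544)*(-8080) = (3/53 + 544)*(-8080) = (28835/53)*(-8080) = -232986800/53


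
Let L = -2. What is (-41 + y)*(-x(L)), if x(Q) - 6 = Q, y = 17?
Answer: 96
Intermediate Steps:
x(Q) = 6 + Q
(-41 + y)*(-x(L)) = (-41 + 17)*(-(6 - 2)) = -(-24)*4 = -24*(-4) = 96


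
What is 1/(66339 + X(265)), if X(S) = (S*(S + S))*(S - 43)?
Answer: 1/31246239 ≈ 3.2004e-8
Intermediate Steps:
X(S) = 2*S²*(-43 + S) (X(S) = (S*(2*S))*(-43 + S) = (2*S²)*(-43 + S) = 2*S²*(-43 + S))
1/(66339 + X(265)) = 1/(66339 + 2*265²*(-43 + 265)) = 1/(66339 + 2*70225*222) = 1/(66339 + 31179900) = 1/31246239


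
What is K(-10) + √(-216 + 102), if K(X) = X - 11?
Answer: -21 + I*√114 ≈ -21.0 + 10.677*I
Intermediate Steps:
K(X) = -11 + X
K(-10) + √(-216 + 102) = (-11 - 10) + √(-216 + 102) = -21 + √(-114) = -21 + I*√114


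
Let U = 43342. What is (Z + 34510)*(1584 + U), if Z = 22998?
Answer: 2583604408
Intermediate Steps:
(Z + 34510)*(1584 + U) = (22998 + 34510)*(1584 + 43342) = 57508*44926 = 2583604408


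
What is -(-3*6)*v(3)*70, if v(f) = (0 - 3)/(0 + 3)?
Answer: -1260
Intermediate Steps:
v(f) = -1 (v(f) = -3/3 = -3*⅓ = -1)
-(-3*6)*v(3)*70 = -(-3*6)*(-1)*70 = -(-18)*(-1)*70 = -1*18*70 = -18*70 = -1260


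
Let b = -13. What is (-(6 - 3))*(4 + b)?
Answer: 27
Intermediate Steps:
(-(6 - 3))*(4 + b) = (-(6 - 3))*(4 - 13) = -1*3*(-9) = -3*(-9) = 27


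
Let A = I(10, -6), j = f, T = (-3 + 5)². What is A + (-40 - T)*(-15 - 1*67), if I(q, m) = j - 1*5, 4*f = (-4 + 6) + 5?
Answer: 14419/4 ≈ 3604.8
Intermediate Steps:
f = 7/4 (f = ((-4 + 6) + 5)/4 = (2 + 5)/4 = (¼)*7 = 7/4 ≈ 1.7500)
T = 4 (T = 2² = 4)
j = 7/4 ≈ 1.7500
I(q, m) = -13/4 (I(q, m) = 7/4 - 1*5 = 7/4 - 5 = -13/4)
A = -13/4 ≈ -3.2500
A + (-40 - T)*(-15 - 1*67) = -13/4 + (-40 - 1*4)*(-15 - 1*67) = -13/4 + (-40 - 4)*(-15 - 67) = -13/4 - 44*(-82) = -13/4 + 3608 = 14419/4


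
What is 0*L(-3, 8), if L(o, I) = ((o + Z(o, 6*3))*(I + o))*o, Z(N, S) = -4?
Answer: 0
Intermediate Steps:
L(o, I) = o*(-4 + o)*(I + o) (L(o, I) = ((o - 4)*(I + o))*o = ((-4 + o)*(I + o))*o = o*(-4 + o)*(I + o))
0*L(-3, 8) = 0*(-3*((-3)**2 - 4*8 - 4*(-3) + 8*(-3))) = 0*(-3*(9 - 32 + 12 - 24)) = 0*(-3*(-35)) = 0*105 = 0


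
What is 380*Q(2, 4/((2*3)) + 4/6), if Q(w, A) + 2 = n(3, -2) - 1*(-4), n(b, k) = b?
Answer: 1900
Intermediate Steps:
Q(w, A) = 5 (Q(w, A) = -2 + (3 - 1*(-4)) = -2 + (3 + 4) = -2 + 7 = 5)
380*Q(2, 4/((2*3)) + 4/6) = 380*5 = 1900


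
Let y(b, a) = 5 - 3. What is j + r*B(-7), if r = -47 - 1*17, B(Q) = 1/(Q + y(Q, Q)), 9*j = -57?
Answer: 97/15 ≈ 6.4667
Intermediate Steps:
j = -19/3 (j = (⅑)*(-57) = -19/3 ≈ -6.3333)
y(b, a) = 2
B(Q) = 1/(2 + Q) (B(Q) = 1/(Q + 2) = 1/(2 + Q))
r = -64 (r = -47 - 17 = -64)
j + r*B(-7) = -19/3 - 64/(2 - 7) = -19/3 - 64/(-5) = -19/3 - 64*(-⅕) = -19/3 + 64/5 = 97/15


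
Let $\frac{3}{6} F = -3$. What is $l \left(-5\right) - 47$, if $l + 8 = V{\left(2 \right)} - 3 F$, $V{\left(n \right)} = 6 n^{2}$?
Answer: $-217$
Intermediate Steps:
$F = -6$ ($F = 2 \left(-3\right) = -6$)
$l = 34$ ($l = -8 - \left(-18 - 6 \cdot 2^{2}\right) = -8 + \left(6 \cdot 4 + 18\right) = -8 + \left(24 + 18\right) = -8 + 42 = 34$)
$l \left(-5\right) - 47 = 34 \left(-5\right) - 47 = -170 - 47 = -217$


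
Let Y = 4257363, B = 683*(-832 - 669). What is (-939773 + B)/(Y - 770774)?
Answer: -1964956/3486589 ≈ -0.56358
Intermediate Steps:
B = -1025183 (B = 683*(-1501) = -1025183)
(-939773 + B)/(Y - 770774) = (-939773 - 1025183)/(4257363 - 770774) = -1964956/3486589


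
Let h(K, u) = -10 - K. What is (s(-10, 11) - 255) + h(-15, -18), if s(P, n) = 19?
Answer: -231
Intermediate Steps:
(s(-10, 11) - 255) + h(-15, -18) = (19 - 255) + (-10 - 1*(-15)) = -236 + (-10 + 15) = -236 + 5 = -231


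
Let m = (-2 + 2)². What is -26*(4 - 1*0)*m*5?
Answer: 0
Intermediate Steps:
m = 0 (m = 0² = 0)
-26*(4 - 1*0)*m*5 = -26*(4 - 1*0)*0*5 = -26*(4 + 0)*0*5 = -26*4*0*5 = -0*5 = -26*0 = 0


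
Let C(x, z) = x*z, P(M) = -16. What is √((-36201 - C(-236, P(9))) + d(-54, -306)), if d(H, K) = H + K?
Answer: I*√40337 ≈ 200.84*I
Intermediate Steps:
√((-36201 - C(-236, P(9))) + d(-54, -306)) = √((-36201 - (-236)*(-16)) + (-54 - 306)) = √((-36201 - 1*3776) - 360) = √((-36201 - 3776) - 360) = √(-39977 - 360) = √(-40337) = I*√40337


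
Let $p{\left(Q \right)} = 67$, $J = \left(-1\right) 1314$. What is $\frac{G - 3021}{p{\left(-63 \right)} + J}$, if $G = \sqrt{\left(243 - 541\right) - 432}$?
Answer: $\frac{3021}{1247} - \frac{i \sqrt{730}}{1247} \approx 2.4226 - 0.021667 i$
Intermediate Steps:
$J = -1314$
$G = i \sqrt{730}$ ($G = \sqrt{\left(243 - 541\right) - 432} = \sqrt{-298 - 432} = \sqrt{-730} = i \sqrt{730} \approx 27.019 i$)
$\frac{G - 3021}{p{\left(-63 \right)} + J} = \frac{i \sqrt{730} - 3021}{67 - 1314} = \frac{-3021 + i \sqrt{730}}{-1247} = \left(-3021 + i \sqrt{730}\right) \left(- \frac{1}{1247}\right) = \frac{3021}{1247} - \frac{i \sqrt{730}}{1247}$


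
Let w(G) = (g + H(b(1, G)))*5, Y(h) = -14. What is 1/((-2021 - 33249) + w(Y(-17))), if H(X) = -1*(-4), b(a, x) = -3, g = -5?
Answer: -1/35275 ≈ -2.8349e-5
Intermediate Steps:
H(X) = 4
w(G) = -5 (w(G) = (-5 + 4)*5 = -1*5 = -5)
1/((-2021 - 33249) + w(Y(-17))) = 1/((-2021 - 33249) - 5) = 1/(-35270 - 5) = 1/(-35275) = -1/35275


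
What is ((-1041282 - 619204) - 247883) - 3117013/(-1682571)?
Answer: -3210963219686/1682571 ≈ -1.9084e+6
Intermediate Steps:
((-1041282 - 619204) - 247883) - 3117013/(-1682571) = (-1660486 - 247883) - 3117013*(-1)/1682571 = -1908369 - 1*(-3117013/1682571) = -1908369 + 3117013/1682571 = -3210963219686/1682571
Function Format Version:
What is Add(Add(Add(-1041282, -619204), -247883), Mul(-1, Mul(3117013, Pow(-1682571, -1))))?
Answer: Rational(-3210963219686, 1682571) ≈ -1.9084e+6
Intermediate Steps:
Add(Add(Add(-1041282, -619204), -247883), Mul(-1, Mul(3117013, Pow(-1682571, -1)))) = Add(Add(-1660486, -247883), Mul(-1, Mul(3117013, Rational(-1, 1682571)))) = Add(-1908369, Mul(-1, Rational(-3117013, 1682571))) = Add(-1908369, Rational(3117013, 1682571)) = Rational(-3210963219686, 1682571)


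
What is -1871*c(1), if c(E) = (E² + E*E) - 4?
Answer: 3742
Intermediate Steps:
c(E) = -4 + 2*E² (c(E) = (E² + E²) - 4 = 2*E² - 4 = -4 + 2*E²)
-1871*c(1) = -1871*(-4 + 2*1²) = -1871*(-4 + 2*1) = -1871*(-4 + 2) = -1871*(-2) = 3742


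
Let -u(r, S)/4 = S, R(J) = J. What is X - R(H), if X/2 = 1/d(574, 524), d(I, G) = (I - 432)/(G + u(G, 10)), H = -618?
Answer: 44362/71 ≈ 624.82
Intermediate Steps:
u(r, S) = -4*S
d(I, G) = (-432 + I)/(-40 + G) (d(I, G) = (I - 432)/(G - 4*10) = (-432 + I)/(G - 40) = (-432 + I)/(-40 + G))
X = 484/71 (X = 2/(((-432 + 574)/(-40 + 524))) = 2/((142/484)) = 2/(((1/484)*142)) = 2/(71/242) = 2*(242/71) = 484/71 ≈ 6.8169)
X - R(H) = 484/71 - 1*(-618) = 484/71 + 618 = 44362/71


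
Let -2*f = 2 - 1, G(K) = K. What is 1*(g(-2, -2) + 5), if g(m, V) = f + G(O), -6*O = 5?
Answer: 11/3 ≈ 3.6667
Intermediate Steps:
O = -5/6 (O = -1/6*5 = -5/6 ≈ -0.83333)
f = -1/2 (f = -(2 - 1)/2 = -1/2*1 = -1/2 ≈ -0.50000)
g(m, V) = -4/3 (g(m, V) = -1/2 - 5/6 = -4/3)
1*(g(-2, -2) + 5) = 1*(-4/3 + 5) = 1*(11/3) = 11/3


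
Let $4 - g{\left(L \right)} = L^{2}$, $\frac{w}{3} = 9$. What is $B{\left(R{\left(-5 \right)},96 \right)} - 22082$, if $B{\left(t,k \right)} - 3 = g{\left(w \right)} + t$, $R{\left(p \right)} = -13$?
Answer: $-22817$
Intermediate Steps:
$w = 27$ ($w = 3 \cdot 9 = 27$)
$g{\left(L \right)} = 4 - L^{2}$
$B{\left(t,k \right)} = -722 + t$ ($B{\left(t,k \right)} = 3 + \left(\left(4 - 27^{2}\right) + t\right) = 3 + \left(\left(4 - 729\right) + t\right) = 3 + \left(-725 + t\right) = -722 + t$)
$B{\left(R{\left(-5 \right)},96 \right)} - 22082 = \left(-722 - 13\right) - 22082 = -735 - 22082 = -22817$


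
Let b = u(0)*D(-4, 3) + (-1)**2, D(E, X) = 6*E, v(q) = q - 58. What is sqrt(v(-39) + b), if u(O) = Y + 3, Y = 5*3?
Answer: 4*I*sqrt(33) ≈ 22.978*I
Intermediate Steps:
Y = 15
v(q) = -58 + q
u(O) = 18 (u(O) = 15 + 3 = 18)
b = -431 (b = 18*(6*(-4)) + (-1)**2 = 18*(-24) + 1 = -432 + 1 = -431)
sqrt(v(-39) + b) = sqrt((-58 - 39) - 431) = sqrt(-97 - 431) = sqrt(-528) = 4*I*sqrt(33)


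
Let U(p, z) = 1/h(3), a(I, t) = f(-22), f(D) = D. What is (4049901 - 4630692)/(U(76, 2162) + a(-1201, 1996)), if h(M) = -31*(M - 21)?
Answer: 324081378/12275 ≈ 26402.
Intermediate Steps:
h(M) = 651 - 31*M (h(M) = -31*(-21 + M) = 651 - 31*M)
a(I, t) = -22
U(p, z) = 1/558 (U(p, z) = 1/(651 - 31*3) = 1/(651 - 93) = 1/558)
(4049901 - 4630692)/(U(76, 2162) + a(-1201, 1996)) = (4049901 - 4630692)/(1/558 - 22) = -580791/(-12275/558) = -580791*(-558/12275) = 324081378/12275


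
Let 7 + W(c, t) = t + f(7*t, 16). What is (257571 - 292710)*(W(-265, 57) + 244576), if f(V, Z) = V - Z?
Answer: -8609371251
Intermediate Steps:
W(c, t) = -23 + 8*t (W(c, t) = -7 + (t + (7*t - 1*16)) = -7 + (t + (7*t - 16)) = -7 + (t + (-16 + 7*t)) = -7 + (-16 + 8*t) = -23 + 8*t)
(257571 - 292710)*(W(-265, 57) + 244576) = (257571 - 292710)*((-23 + 8*57) + 244576) = -35139*((-23 + 456) + 244576) = -35139*(433 + 244576) = -35139*245009 = -8609371251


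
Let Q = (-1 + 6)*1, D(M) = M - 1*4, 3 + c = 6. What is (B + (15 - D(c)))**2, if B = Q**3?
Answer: 19881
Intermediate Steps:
c = 3 (c = -3 + 6 = 3)
D(M) = -4 + M (D(M) = M - 4 = -4 + M)
Q = 5 (Q = 5*1 = 5)
B = 125 (B = 5**3 = 125)
(B + (15 - D(c)))**2 = (125 + (15 - (-4 + 3)))**2 = (125 + (15 - 1*(-1)))**2 = (125 + (15 + 1))**2 = (125 + 16)**2 = 141**2 = 19881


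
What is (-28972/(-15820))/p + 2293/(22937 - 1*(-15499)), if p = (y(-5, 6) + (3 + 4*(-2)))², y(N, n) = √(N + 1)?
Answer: 1924729189/18263441940 + 28972*I/665231 ≈ 0.10539 + 0.043552*I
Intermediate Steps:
y(N, n) = √(1 + N)
p = (-5 + 2*I)² (p = (√(1 - 5) + (3 + 4*(-2)))² = (√(-4) + (3 - 8))² = (2*I - 5)² = (-5 + 2*I)² ≈ 21.0 - 20.0*I)
(-28972/(-15820))/p + 2293/(22937 - 1*(-15499)) = (-28972/(-15820))/(21 - 20*I) + 2293/(22937 - 1*(-15499)) = (-28972*(-1/15820))*((21 + 20*I)/841) + 2293/(22937 + 15499) = 7243*((21 + 20*I)/841)/3955 + 2293/38436 = 7243*(21 + 20*I)/3326155 + 2293*(1/38436) = 7243*(21 + 20*I)/3326155 + 2293/38436 = 2293/38436 + 7243*(21 + 20*I)/3326155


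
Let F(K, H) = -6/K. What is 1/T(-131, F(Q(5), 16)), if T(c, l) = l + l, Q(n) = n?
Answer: -5/12 ≈ -0.41667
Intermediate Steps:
T(c, l) = 2*l
1/T(-131, F(Q(5), 16)) = 1/(2*(-6/5)) = 1/(-12/5) = -5/12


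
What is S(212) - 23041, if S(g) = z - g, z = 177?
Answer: -23076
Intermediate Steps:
S(g) = 177 - g
S(212) - 23041 = (177 - 1*212) - 23041 = (177 - 212) - 23041 = -35 - 23041 = -23076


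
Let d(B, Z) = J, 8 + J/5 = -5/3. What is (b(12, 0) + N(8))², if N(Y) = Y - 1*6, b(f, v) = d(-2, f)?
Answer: 19321/9 ≈ 2146.8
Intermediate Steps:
J = -145/3 (J = -40 + 5*(-5/3) = -40 - 25/3 = -145/3 ≈ -48.333)
d(B, Z) = -145/3
b(f, v) = -145/3
N(Y) = -6 + Y (N(Y) = Y - 6 = -6 + Y)
(b(12, 0) + N(8))² = (-145/3 + (-6 + 8))² = (-145/3 + 2)² = (-139/3)² = 19321/9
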